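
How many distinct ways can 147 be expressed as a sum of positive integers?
30388671978

p(n) counts ways to write n as a sum of positive integers (order ignored).
Euler's pentagonal recurrence: p(k) = p(k-1) + p(k-2) - p(k-5) - p(k-7) + p(k-12) + p(k-15) - ... (offsets j(3j∓1)/2, signs ++--, p(0)=1, p(<0)=0).
DP table for k = 0..146: p(0)=1, p(1)=1, p(2)=2, p(3)=3, p(4)=5, p(5)=7, p(6)=11, p(7)=15, p(8)=22, p(9)=30, p(10)=42, p(11)=56, p(12)=77, p(13)=101, p(14)=135, p(15)=176, p(16)=231, p(17)=297, p(18)=385, p(19)=490, p(20)=627, p(21)=792, p(22)=1002, p(23)=1255, p(24)=1575, p(25)=1958, p(26)=2436, p(27)=3010, p(28)=3718, p(29)=4565, p(30)=5604, p(31)=6842, p(32)=8349, p(33)=10143, p(34)=12310, p(35)=14883, p(36)=17977, p(37)=21637, p(38)=26015, p(39)=31185, p(40)=37338, p(41)=44583, p(42)=53174, p(43)=63261, p(44)=75175, p(45)=89134, p(46)=105558, p(47)=124754, p(48)=147273, p(49)=173525, p(50)=204226, p(51)=239943, p(52)=281589, p(53)=329931, p(54)=386155, p(55)=451276, p(56)=526823, p(57)=614154, p(58)=715220, p(59)=831820, p(60)=966467, p(61)=1121505, p(62)=1300156, p(63)=1505499, p(64)=1741630, p(65)=2012558, p(66)=2323520, p(67)=2679689, p(68)=3087735, p(69)=3554345, p(70)=4087968, p(71)=4697205, p(72)=5392783, p(73)=6185689, p(74)=7089500, p(75)=8118264, p(76)=9289091, p(77)=10619863, p(78)=12132164, p(79)=13848650, p(80)=15796476, p(81)=18004327, p(82)=20506255, p(83)=23338469, p(84)=26543660, p(85)=30167357, p(86)=34262962, p(87)=38887673, p(88)=44108109, p(89)=49995925, p(90)=56634173, p(91)=64112359, p(92)=72533807, p(93)=82010177, p(94)=92669720, p(95)=104651419, p(96)=118114304, p(97)=133230930, p(98)=150198136, p(99)=169229875, p(100)=190569292, p(101)=214481126, p(102)=241265379, p(103)=271248950, p(104)=304801365, p(105)=342325709, p(106)=384276336, p(107)=431149389, p(108)=483502844, p(109)=541946240, p(110)=607163746, p(111)=679903203, p(112)=761002156, p(113)=851376628, p(114)=952050665, p(115)=1064144451, p(116)=1188908248, p(117)=1327710076, p(118)=1482074143, p(119)=1653668665, p(120)=1844349560, p(121)=2056148051, p(122)=2291320912, p(123)=2552338241, p(124)=2841940500, p(125)=3163127352, p(126)=3519222692, p(127)=3913864295, p(128)=4351078600, p(129)=4835271870, p(130)=5371315400, p(131)=5964539504, p(132)=6620830889, p(133)=7346629512, p(134)=8149040695, p(135)=9035836076, p(136)=10015581680, p(137)=11097645016, p(138)=12292341831, p(139)=13610949895, p(140)=15065878135, p(141)=16670689208, p(142)=18440293320, p(143)=20390982757, p(144)=22540654445, p(145)=24908858009, p(146)=27517052599.
Final step: p(147) = p(146) + p(145) - p(142) - p(140) + p(135) + p(132) - p(125) - p(121) + p(112) + p(107) - p(96) - p(90) + p(77) + p(70) - p(55) - p(47) + p(30) + p(21) - p(2)
= 27517052599 + 24908858009 - 18440293320 - 15065878135 + 9035836076 + 6620830889 - 3163127352 - 2056148051 + 761002156 + 431149389 - 118114304 - 56634173 + 10619863 + 4087968 - 451276 - 124754 + 5604 + 792 - 2
= 30388671978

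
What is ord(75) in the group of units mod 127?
18

127 is prime, so ord(75) divides φ(127) = 126.
Divisors of 126: 1, 2, 3, 6, 7, 9, 14, 18, 21, 42, 63, 126.
Repeated squaring: 75^1 ≡ 75, 75^2 ≡ 37, 75^4 ≡ 99, 75^8 ≡ 22, 75^16 ≡ 103, 75^32 ≡ 68, 75^64 ≡ 52 (mod 127).
Test 75^d mod 127 for each divisor d in increasing order:
75^1 ≡ 75
75^2 ≡ 37
75^3 = 75^2·75^1 ≡ 108
75^6 = 75^4·75^2 ≡ 107
75^7 = 75^4·75^2·75^1 ≡ 24
75^9 = 75^8·75^1 ≡ 126
75^14 = 75^8·75^4·75^2 ≡ 68
75^18 = 75^16·75^2 ≡ 1  ← first divisor giving 1
The order is 18.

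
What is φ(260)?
96

260 = 2^2 × 5 × 13
φ(n) = n × ∏(1 - 1/p) for each prime p dividing n
φ(260) = 260 × (1 - 1/2) × (1 - 1/5) × (1 - 1/13) = 96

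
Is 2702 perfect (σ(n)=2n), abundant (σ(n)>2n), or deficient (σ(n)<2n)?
deficient

Proper divisors of 2702: sum = 1 + 2 + 7 + 14 + 193 + 386 + 1351 = 1954
Since 1954 < 2702, 2702 is deficient.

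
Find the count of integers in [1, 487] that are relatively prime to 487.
486

487 = 487
φ(n) = n × ∏(1 - 1/p) for each prime p dividing n
φ(487) = 487 × (1 - 1/487) = 486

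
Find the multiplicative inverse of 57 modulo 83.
67

gcd(57, 83) = 1, so the inverse exists.
Extended Euclidean algorithm on (83, 57):
83 = 1 × 57 + 26  ⟹  26 = (1)·83 + (-1)·57
57 = 2 × 26 + 5  ⟹  5 = (-2)·83 + (3)·57
26 = 5 × 5 + 1  ⟹  1 = (11)·83 + (-16)·57
So (-16)·57 ≡ 1 (mod 83), i.e. 57^(-1) ≡ -16 ≡ 67 (mod 83).
Check: 57 × 67 = 3819 ≡ 1 (mod 83)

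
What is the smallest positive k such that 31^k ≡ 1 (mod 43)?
21

43 is prime, so ord(31) divides φ(43) = 42.
Divisors of 42: 1, 2, 3, 6, 7, 14, 21, 42.
Repeated squaring: 31^1 ≡ 31, 31^2 ≡ 15, 31^4 ≡ 10, 31^8 ≡ 14, 31^16 ≡ 24, 31^32 ≡ 17 (mod 43).
Test 31^d mod 43 for each divisor d in increasing order:
31^1 ≡ 31
31^2 ≡ 15
31^3 = 31^2·31^1 ≡ 35
31^6 = 31^4·31^2 ≡ 21
31^7 = 31^4·31^2·31^1 ≡ 6
31^14 = 31^8·31^4·31^2 ≡ 36
31^21 = 31^16·31^4·31^1 ≡ 1  ← first divisor giving 1
The order is 21.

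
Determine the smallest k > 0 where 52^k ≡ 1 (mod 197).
196

197 is prime, so ord(52) divides φ(197) = 196.
Divisors of 196: 1, 2, 4, 7, 14, 28, 49, 98, 196.
Repeated squaring: 52^1 ≡ 52, 52^2 ≡ 143, 52^4 ≡ 158, 52^8 ≡ 142, 52^16 ≡ 70, 52^32 ≡ 172, 52^64 ≡ 34, 52^128 ≡ 171 (mod 197).
Test 52^d mod 197 for each divisor d in increasing order:
52^1 ≡ 52
52^2 ≡ 143
52^4 ≡ 158
52^7 = 52^4·52^2·52^1 ≡ 177
52^14 = 52^8·52^4·52^2 ≡ 6
52^28 = 52^16·52^8·52^4 ≡ 36
52^49 = 52^32·52^16·52^1 ≡ 14
52^98 = 52^64·52^32·52^2 ≡ 196
52^196 = 52^128·52^64·52^4 ≡ 1  ← first divisor giving 1
The order is 196.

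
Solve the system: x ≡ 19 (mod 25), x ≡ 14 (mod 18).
194

Using Chinese Remainder Theorem:
M = 25 × 18 = 450
M1 = 18, M2 = 25
y1 = 18^(-1) mod 25 = 7
y2 = 25^(-1) mod 18 = 13
x = (19×18×7 + 14×25×13) mod 450 = 194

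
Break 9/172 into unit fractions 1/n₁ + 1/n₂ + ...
1/20 + 1/430

Greedy algorithm:
9/172: ceiling(172/9) = 20, use 1/20
1/430: ceiling(430/1) = 430, use 1/430
Result: 9/172 = 1/20 + 1/430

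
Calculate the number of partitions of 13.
101

p(n) counts ways to write n as a sum of positive integers (order ignored).
Euler's pentagonal recurrence: p(k) = p(k-1) + p(k-2) - p(k-5) - p(k-7) + p(k-12) + p(k-15) - ... (offsets j(3j∓1)/2, signs ++--, p(0)=1, p(<0)=0).
DP table for k = 0..12: p(0)=1, p(1)=1, p(2)=2, p(3)=3, p(4)=5, p(5)=7, p(6)=11, p(7)=15, p(8)=22, p(9)=30, p(10)=42, p(11)=56, p(12)=77.
Final step: p(13) = p(12) + p(11) - p(8) - p(6) + p(1)
= 77 + 56 - 22 - 11 + 1
= 101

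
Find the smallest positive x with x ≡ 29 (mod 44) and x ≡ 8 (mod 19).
293

Using Chinese Remainder Theorem:
M = 44 × 19 = 836
M1 = 19, M2 = 44
y1 = 19^(-1) mod 44 = 7
y2 = 44^(-1) mod 19 = 16
x = (29×19×7 + 8×44×16) mod 836 = 293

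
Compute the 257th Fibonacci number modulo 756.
589

Matrix identity: Q^n = [[F_(n+1), F_n], [F_n, F_(n-1)]] with Q = [[1,1],[1,0]].
n = 257 = 100000001₂. Square-and-multiply, entries mod 756:
Q^1 = [[1,1],[1,0]]
Q^2 = (Q^1)² = [[2,1],[1,1]]
Q^4 = (Q^2)² = [[5,3],[3,2]]
Q^8 = (Q^4)² = [[34,21],[21,13]]
Q^16 = (Q^8)² = [[85,231],[231,610]]
Q^32 = (Q^16)² = [[106,273],[273,589]]
Q^64 = (Q^32)² = [[337,735],[735,358]]
Q^128 = (Q^64)² = [[610,525],[525,85]]
Q^257 = (Q^128)²·Q = [[316,589],[589,483]]
F_257 mod 756 = Q^257[0][1] = 589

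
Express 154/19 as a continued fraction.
[8; 9, 2]

Euclidean algorithm steps:
154 = 8 × 19 + 2
19 = 9 × 2 + 1
2 = 2 × 1 + 0
Continued fraction: [8; 9, 2]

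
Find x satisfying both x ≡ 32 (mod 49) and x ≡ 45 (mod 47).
1502

Using Chinese Remainder Theorem:
M = 49 × 47 = 2303
M1 = 47, M2 = 49
y1 = 47^(-1) mod 49 = 24
y2 = 49^(-1) mod 47 = 24
x = (32×47×24 + 45×49×24) mod 2303 = 1502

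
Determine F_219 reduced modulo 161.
159

Matrix identity: Q^n = [[F_(n+1), F_n], [F_n, F_(n-1)]] with Q = [[1,1],[1,0]].
n = 219 = 11011011₂. Square-and-multiply, entries mod 161:
Q^1 = [[1,1],[1,0]]
Q^3 = (Q^1)²·Q = [[3,2],[2,1]]
Q^6 = (Q^3)² = [[13,8],[8,5]]
Q^13 = (Q^6)²·Q = [[55,72],[72,144]]
Q^27 = (Q^13)²·Q = [[158,159],[159,160]]
Q^54 = (Q^27)² = [[13,8],[8,5]]
Q^109 = (Q^54)²·Q = [[55,72],[72,144]]
Q^219 = (Q^109)²·Q = [[158,159],[159,160]]
F_219 mod 161 = Q^219[0][1] = 159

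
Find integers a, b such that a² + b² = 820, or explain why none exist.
6² + 28² (a=6, b=28)

Factorization: 820 = 2^2 × 5 × 41
By Fermat: n is sum of two squares iff every prime p ≡ 3 (mod 4) appears to even power.
All primes ≡ 3 (mod 4) appear to even power.
Search a = 0, 1, 2, … for 820 - a² a perfect square: first hit at a = 6: 820 - 36 = 784 = 28².
820 = 6² + 28² = 36 + 784 ✓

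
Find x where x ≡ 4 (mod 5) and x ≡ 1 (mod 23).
24

Using Chinese Remainder Theorem:
M = 5 × 23 = 115
M1 = 23, M2 = 5
y1 = 23^(-1) mod 5 = 2
y2 = 5^(-1) mod 23 = 14
x = (4×23×2 + 1×5×14) mod 115 = 24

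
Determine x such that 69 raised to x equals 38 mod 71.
62

Baby-step giant-step with step n = ⌈√71⌉ = 9.
Baby steps 69^j mod 71 (j:value) for j=0..8: 0:1, 1:69, 2:4, 3:63, 4:16, 5:39, 6:64, 7:14, 8:43.
Giant-step multiplier: 69^(-9) ≡ 69^(70-9) = 69^61 ≡ 52 (mod 71).
Giant steps γ_i = 38·52^i mod 71: γ_0=38, γ_1=59, γ_2=15, γ_3=70, γ_4=19, γ_5=65, γ_6=43 (in table at j=8).
x = i·n + j = 6·9 + 8 = 62.
Check: 69^62 ≡ 38 (mod 71).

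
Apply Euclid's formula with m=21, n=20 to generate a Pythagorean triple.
(41, 840, 841)

Euclid's formula: a = m² - n², b = 2mn, c = m² + n²
m = 21, n = 20
a = 21² - 20² = 441 - 400 = 41
b = 2 × 21 × 20 = 840
c = 21² + 20² = 441 + 400 = 841
Verification: 41² + 840² = 1681 + 705600 = 707281 = 841² ✓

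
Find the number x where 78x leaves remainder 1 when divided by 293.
139

gcd(78, 293) = 1, so the inverse exists.
Extended Euclidean algorithm on (293, 78):
293 = 3 × 78 + 59  ⟹  59 = (1)·293 + (-3)·78
78 = 1 × 59 + 19  ⟹  19 = (-1)·293 + (4)·78
59 = 3 × 19 + 2  ⟹  2 = (4)·293 + (-15)·78
19 = 9 × 2 + 1  ⟹  1 = (-37)·293 + (139)·78
So (139)·78 ≡ 1 (mod 293), i.e. 78^(-1) ≡ 139 (mod 293).
Check: 78 × 139 = 10842 ≡ 1 (mod 293)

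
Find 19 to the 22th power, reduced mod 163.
51

Repeated squaring. Binary of 22 = 10110.
19^1 ≡ 19 (mod 163); 19^2 ≡ 35 (mod 163); 19^4 ≡ 84 (mod 163); 19^8 ≡ 47 (mod 163); 19^16 ≡ 90 (mod 163)
19^22 = 19^2 × 19^4 × 19^16 ≡ 51 (mod 163)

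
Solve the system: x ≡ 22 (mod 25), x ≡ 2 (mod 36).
722

Using Chinese Remainder Theorem:
M = 25 × 36 = 900
M1 = 36, M2 = 25
y1 = 36^(-1) mod 25 = 16
y2 = 25^(-1) mod 36 = 13
x = (22×36×16 + 2×25×13) mod 900 = 722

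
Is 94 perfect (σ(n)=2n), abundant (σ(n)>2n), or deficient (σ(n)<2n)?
deficient

Proper divisors of 94: sum = 1 + 2 + 47 = 50
Since 50 < 94, 94 is deficient.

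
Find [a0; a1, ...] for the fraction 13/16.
[0; 1, 4, 3]

Euclidean algorithm steps:
13 = 0 × 16 + 13
16 = 1 × 13 + 3
13 = 4 × 3 + 1
3 = 3 × 1 + 0
Continued fraction: [0; 1, 4, 3]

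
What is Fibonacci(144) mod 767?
627

Matrix identity: Q^n = [[F_(n+1), F_n], [F_n, F_(n-1)]] with Q = [[1,1],[1,0]].
n = 144 = 10010000₂. Square-and-multiply, entries mod 767:
Q^1 = [[1,1],[1,0]]
Q^2 = (Q^1)² = [[2,1],[1,1]]
Q^4 = (Q^2)² = [[5,3],[3,2]]
Q^9 = (Q^4)²·Q = [[55,34],[34,21]]
Q^18 = (Q^9)² = [[346,283],[283,63]]
Q^36 = (Q^18)² = [[385,697],[697,455]]
Q^72 = (Q^36)² = [[492,259],[259,233]]
Q^144 = (Q^72)² = [[44,627],[627,184]]
F_144 mod 767 = Q^144[0][1] = 627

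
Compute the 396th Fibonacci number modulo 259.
25

Matrix identity: Q^n = [[F_(n+1), F_n], [F_n, F_(n-1)]] with Q = [[1,1],[1,0]].
n = 396 = 110001100₂. Square-and-multiply, entries mod 259:
Q^1 = [[1,1],[1,0]]
Q^3 = (Q^1)²·Q = [[3,2],[2,1]]
Q^6 = (Q^3)² = [[13,8],[8,5]]
Q^12 = (Q^6)² = [[233,144],[144,89]]
Q^24 = (Q^12)² = [[174,7],[7,167]]
Q^49 = (Q^24)²·Q = [[78,22],[22,56]]
Q^99 = (Q^49)²·Q = [[192,93],[93,99]]
Q^198 = (Q^99)² = [[188,127],[127,61]]
Q^396 = (Q^198)² = [[191,25],[25,166]]
F_396 mod 259 = Q^396[0][1] = 25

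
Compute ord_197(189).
196

197 is prime, so ord(189) divides φ(197) = 196.
Divisors of 196: 1, 2, 4, 7, 14, 28, 49, 98, 196.
Repeated squaring: 189^1 ≡ 189, 189^2 ≡ 64, 189^4 ≡ 156, 189^8 ≡ 105, 189^16 ≡ 190, 189^32 ≡ 49, 189^64 ≡ 37, 189^128 ≡ 187 (mod 197).
Test 189^d mod 197 for each divisor d in increasing order:
189^1 ≡ 189
189^2 ≡ 64
189^4 ≡ 156
189^7 = 189^4·189^2·189^1 ≡ 110
189^14 = 189^8·189^4·189^2 ≡ 83
189^28 = 189^16·189^8·189^4 ≡ 191
189^49 = 189^32·189^16·189^1 ≡ 183
189^98 = 189^64·189^32·189^2 ≡ 196
189^196 = 189^128·189^64·189^4 ≡ 1  ← first divisor giving 1
The order is 196.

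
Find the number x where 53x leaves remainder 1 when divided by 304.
109

gcd(53, 304) = 1, so the inverse exists.
Extended Euclidean algorithm on (304, 53):
304 = 5 × 53 + 39  ⟹  39 = (1)·304 + (-5)·53
53 = 1 × 39 + 14  ⟹  14 = (-1)·304 + (6)·53
39 = 2 × 14 + 11  ⟹  11 = (3)·304 + (-17)·53
14 = 1 × 11 + 3  ⟹  3 = (-4)·304 + (23)·53
11 = 3 × 3 + 2  ⟹  2 = (15)·304 + (-86)·53
3 = 1 × 2 + 1  ⟹  1 = (-19)·304 + (109)·53
So (109)·53 ≡ 1 (mod 304), i.e. 53^(-1) ≡ 109 (mod 304).
Check: 53 × 109 = 5777 ≡ 1 (mod 304)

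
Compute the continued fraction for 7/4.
[1; 1, 3]

Euclidean algorithm steps:
7 = 1 × 4 + 3
4 = 1 × 3 + 1
3 = 3 × 1 + 0
Continued fraction: [1; 1, 3]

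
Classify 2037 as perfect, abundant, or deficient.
deficient

Proper divisors of 2037: sum = 1 + 3 + 7 + 21 + 97 + 291 + 679 = 1099
Since 1099 < 2037, 2037 is deficient.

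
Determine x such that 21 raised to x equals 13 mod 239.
45

Baby-step giant-step with step n = ⌈√239⌉ = 16.
Baby steps 21^j mod 239 (j:value) for j=0..15: 0:1, 1:21, 2:202, 3:179, 4:174, 5:69, 6:15, 7:76, 8:162, 9:56, 10:220, 11:79, 12:225, 13:184, 14:40, 15:123.
Giant-step multiplier: 21^(-16) ≡ 21^(238-16) = 21^222 ≡ 213 (mod 239).
Giant steps γ_i = 13·213^i mod 239: γ_0=13, γ_1=140, γ_2=184 (in table at j=13).
x = i·n + j = 2·16 + 13 = 45.
Check: 21^45 ≡ 13 (mod 239).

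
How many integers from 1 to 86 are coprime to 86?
42

86 = 2 × 43
φ(n) = n × ∏(1 - 1/p) for each prime p dividing n
φ(86) = 86 × (1 - 1/2) × (1 - 1/43) = 42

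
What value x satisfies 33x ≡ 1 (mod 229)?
118

gcd(33, 229) = 1, so the inverse exists.
Extended Euclidean algorithm on (229, 33):
229 = 6 × 33 + 31  ⟹  31 = (1)·229 + (-6)·33
33 = 1 × 31 + 2  ⟹  2 = (-1)·229 + (7)·33
31 = 15 × 2 + 1  ⟹  1 = (16)·229 + (-111)·33
So (-111)·33 ≡ 1 (mod 229), i.e. 33^(-1) ≡ -111 ≡ 118 (mod 229).
Check: 33 × 118 = 3894 ≡ 1 (mod 229)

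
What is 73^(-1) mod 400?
137

gcd(73, 400) = 1, so the inverse exists.
Extended Euclidean algorithm on (400, 73):
400 = 5 × 73 + 35  ⟹  35 = (1)·400 + (-5)·73
73 = 2 × 35 + 3  ⟹  3 = (-2)·400 + (11)·73
35 = 11 × 3 + 2  ⟹  2 = (23)·400 + (-126)·73
3 = 1 × 2 + 1  ⟹  1 = (-25)·400 + (137)·73
So (137)·73 ≡ 1 (mod 400), i.e. 73^(-1) ≡ 137 (mod 400).
Check: 73 × 137 = 10001 ≡ 1 (mod 400)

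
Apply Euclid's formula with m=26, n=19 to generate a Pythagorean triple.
(315, 988, 1037)

Euclid's formula: a = m² - n², b = 2mn, c = m² + n²
m = 26, n = 19
a = 26² - 19² = 676 - 361 = 315
b = 2 × 26 × 19 = 988
c = 26² + 19² = 676 + 361 = 1037
Verification: 315² + 988² = 99225 + 976144 = 1075369 = 1037² ✓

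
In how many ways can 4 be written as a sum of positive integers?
5

p(n) counts ways to write n as a sum of positive integers (order ignored).
Examples: 4; 3 + 1; 2 + 2; 2 + 1 + 1; 1 + 1 + 1 + 1
p(4) = 5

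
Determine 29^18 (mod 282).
7

Repeated squaring. Binary of 18 = 10010.
29^1 ≡ 29 (mod 282); 29^2 ≡ 277 (mod 282); 29^4 ≡ 25 (mod 282); 29^8 ≡ 61 (mod 282); 29^16 ≡ 55 (mod 282)
29^18 = 29^2 × 29^16 ≡ 7 (mod 282)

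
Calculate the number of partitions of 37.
21637

p(n) counts ways to write n as a sum of positive integers (order ignored).
Euler's pentagonal recurrence: p(k) = p(k-1) + p(k-2) - p(k-5) - p(k-7) + p(k-12) + p(k-15) - ... (offsets j(3j∓1)/2, signs ++--, p(0)=1, p(<0)=0).
DP table for k = 0..36: p(0)=1, p(1)=1, p(2)=2, p(3)=3, p(4)=5, p(5)=7, p(6)=11, p(7)=15, p(8)=22, p(9)=30, p(10)=42, p(11)=56, p(12)=77, p(13)=101, p(14)=135, p(15)=176, p(16)=231, p(17)=297, p(18)=385, p(19)=490, p(20)=627, p(21)=792, p(22)=1002, p(23)=1255, p(24)=1575, p(25)=1958, p(26)=2436, p(27)=3010, p(28)=3718, p(29)=4565, p(30)=5604, p(31)=6842, p(32)=8349, p(33)=10143, p(34)=12310, p(35)=14883, p(36)=17977.
Final step: p(37) = p(36) + p(35) - p(32) - p(30) + p(25) + p(22) - p(15) - p(11) + p(2)
= 17977 + 14883 - 8349 - 5604 + 1958 + 1002 - 176 - 56 + 2
= 21637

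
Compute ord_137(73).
17

137 is prime, so ord(73) divides φ(137) = 136.
Divisors of 136: 1, 2, 4, 8, 17, 34, 68, 136.
Repeated squaring: 73^1 ≡ 73, 73^2 ≡ 123, 73^4 ≡ 59, 73^8 ≡ 56, 73^16 ≡ 122, 73^32 ≡ 88, 73^64 ≡ 72, 73^128 ≡ 115 (mod 137).
Test 73^d mod 137 for each divisor d in increasing order:
73^1 ≡ 73
73^2 ≡ 123
73^4 ≡ 59
73^8 ≡ 56
73^17 = 73^16·73^1 ≡ 1  ← first divisor giving 1
The order is 17.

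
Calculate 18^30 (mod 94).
6

Repeated squaring. Binary of 30 = 11110.
18^1 ≡ 18 (mod 94); 18^2 ≡ 42 (mod 94); 18^4 ≡ 72 (mod 94); 18^8 ≡ 14 (mod 94); 18^16 ≡ 8 (mod 94)
18^30 = 18^2 × 18^4 × 18^8 × 18^16 ≡ 6 (mod 94)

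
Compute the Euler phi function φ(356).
176

356 = 2^2 × 89
φ(n) = n × ∏(1 - 1/p) for each prime p dividing n
φ(356) = 356 × (1 - 1/2) × (1 - 1/89) = 176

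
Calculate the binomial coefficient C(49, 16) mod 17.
0

Using Lucas' theorem:
Write n=49 and k=16 in base 17:
n in base 17: [2, 15]
k in base 17: [0, 16]
C(49,16) mod 17 = ∏ C(n_i, k_i) mod 17
Digit binomials (mod 17): C(2,0) = 1; C(15,16) = 0 (k_i > n_i)
Product: 1 × 0 = 0 ≡ 0 (mod 17)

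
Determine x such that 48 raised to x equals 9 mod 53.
14

Baby-step giant-step with step n = ⌈√53⌉ = 8.
Baby steps 48^j mod 53 (j:value) for j=0..7: 0:1, 1:48, 2:25, 3:34, 4:42, 5:2, 6:43, 7:50.
Giant-step multiplier: 48^(-8) ≡ 48^(52-8) = 48^44 ≡ 46 (mod 53).
Giant steps γ_i = 9·46^i mod 53: γ_0=9, γ_1=43 (in table at j=6).
x = i·n + j = 1·8 + 6 = 14.
Check: 48^14 ≡ 9 (mod 53).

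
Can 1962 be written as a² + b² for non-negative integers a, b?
21² + 39² (a=21, b=39)

Factorization: 1962 = 2 × 3^2 × 109
By Fermat: n is sum of two squares iff every prime p ≡ 3 (mod 4) appears to even power.
All primes ≡ 3 (mod 4) appear to even power.
Search a = 0, 1, 2, … for 1962 - a² a perfect square: first hit at a = 21: 1962 - 441 = 1521 = 39².
1962 = 21² + 39² = 441 + 1521 ✓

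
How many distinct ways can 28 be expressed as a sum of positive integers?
3718

p(n) counts ways to write n as a sum of positive integers (order ignored).
Euler's pentagonal recurrence: p(k) = p(k-1) + p(k-2) - p(k-5) - p(k-7) + p(k-12) + p(k-15) - ... (offsets j(3j∓1)/2, signs ++--, p(0)=1, p(<0)=0).
DP table for k = 0..27: p(0)=1, p(1)=1, p(2)=2, p(3)=3, p(4)=5, p(5)=7, p(6)=11, p(7)=15, p(8)=22, p(9)=30, p(10)=42, p(11)=56, p(12)=77, p(13)=101, p(14)=135, p(15)=176, p(16)=231, p(17)=297, p(18)=385, p(19)=490, p(20)=627, p(21)=792, p(22)=1002, p(23)=1255, p(24)=1575, p(25)=1958, p(26)=2436, p(27)=3010.
Final step: p(28) = p(27) + p(26) - p(23) - p(21) + p(16) + p(13) - p(6) - p(2)
= 3010 + 2436 - 1255 - 792 + 231 + 101 - 11 - 2
= 3718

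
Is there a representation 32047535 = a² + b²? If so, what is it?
Not possible

Factorization: 32047535 = 5 × 13 × 79^3
By Fermat: n is sum of two squares iff every prime p ≡ 3 (mod 4) appears to even power.
Prime(s) ≡ 3 (mod 4) with odd exponent: [(79, 3)]
Therefore 32047535 cannot be expressed as a² + b².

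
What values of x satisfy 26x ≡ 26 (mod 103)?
x ≡ 1 (mod 103)

gcd(26, 103) = 1, which divides 26, so solutions exist.
Find 26^(-1) mod 103 by the extended Euclidean algorithm:
103 = 3 × 26 + 25  ⟹  25 = (1)·103 + (-3)·26
26 = 1 × 25 + 1  ⟹  1 = (-1)·103 + (4)·26
So (4)·26 ≡ 1 (mod 103), i.e. 26^(-1) ≡ 4 (mod 103).
x ≡ 4 × 26 = 104 ≡ 1 (mod 103).
Check: 26 × 1 = 26 ≡ 26 (mod 103).
Unique solution: x ≡ 1 (mod 103)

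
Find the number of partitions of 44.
75175

p(n) counts ways to write n as a sum of positive integers (order ignored).
Euler's pentagonal recurrence: p(k) = p(k-1) + p(k-2) - p(k-5) - p(k-7) + p(k-12) + p(k-15) - ... (offsets j(3j∓1)/2, signs ++--, p(0)=1, p(<0)=0).
DP table for k = 0..43: p(0)=1, p(1)=1, p(2)=2, p(3)=3, p(4)=5, p(5)=7, p(6)=11, p(7)=15, p(8)=22, p(9)=30, p(10)=42, p(11)=56, p(12)=77, p(13)=101, p(14)=135, p(15)=176, p(16)=231, p(17)=297, p(18)=385, p(19)=490, p(20)=627, p(21)=792, p(22)=1002, p(23)=1255, p(24)=1575, p(25)=1958, p(26)=2436, p(27)=3010, p(28)=3718, p(29)=4565, p(30)=5604, p(31)=6842, p(32)=8349, p(33)=10143, p(34)=12310, p(35)=14883, p(36)=17977, p(37)=21637, p(38)=26015, p(39)=31185, p(40)=37338, p(41)=44583, p(42)=53174, p(43)=63261.
Final step: p(44) = p(43) + p(42) - p(39) - p(37) + p(32) + p(29) - p(22) - p(18) + p(9) + p(4)
= 63261 + 53174 - 31185 - 21637 + 8349 + 4565 - 1002 - 385 + 30 + 5
= 75175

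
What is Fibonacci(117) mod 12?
2

Matrix identity: Q^n = [[F_(n+1), F_n], [F_n, F_(n-1)]] with Q = [[1,1],[1,0]].
n = 117 = 1110101₂. Square-and-multiply, entries mod 12:
Q^1 = [[1,1],[1,0]]
Q^3 = (Q^1)²·Q = [[3,2],[2,1]]
Q^7 = (Q^3)²·Q = [[9,1],[1,8]]
Q^14 = (Q^7)² = [[10,5],[5,5]]
Q^29 = (Q^14)²·Q = [[8,5],[5,3]]
Q^58 = (Q^29)² = [[5,7],[7,10]]
Q^117 = (Q^58)²·Q = [[11,2],[2,9]]
F_117 mod 12 = Q^117[0][1] = 2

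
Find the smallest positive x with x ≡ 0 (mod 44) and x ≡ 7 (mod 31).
968

Using Chinese Remainder Theorem:
M = 44 × 31 = 1364
M1 = 31, M2 = 44
y1 = 31^(-1) mod 44 = 27
y2 = 44^(-1) mod 31 = 12
x = (0×31×27 + 7×44×12) mod 1364 = 968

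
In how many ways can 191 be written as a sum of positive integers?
1820701100652

p(n) counts ways to write n as a sum of positive integers (order ignored).
Euler's pentagonal recurrence: p(k) = p(k-1) + p(k-2) - p(k-5) - p(k-7) + p(k-12) + p(k-15) - ... (offsets j(3j∓1)/2, signs ++--, p(0)=1, p(<0)=0).
DP table for k = 0..190: p(0)=1, p(1)=1, p(2)=2, p(3)=3, p(4)=5, p(5)=7, p(6)=11, p(7)=15, p(8)=22, p(9)=30, p(10)=42, p(11)=56, p(12)=77, p(13)=101, p(14)=135, p(15)=176, p(16)=231, p(17)=297, p(18)=385, p(19)=490, p(20)=627, p(21)=792, p(22)=1002, p(23)=1255, p(24)=1575, p(25)=1958, p(26)=2436, p(27)=3010, p(28)=3718, p(29)=4565, p(30)=5604, p(31)=6842, p(32)=8349, p(33)=10143, p(34)=12310, p(35)=14883, p(36)=17977, p(37)=21637, p(38)=26015, p(39)=31185, p(40)=37338, p(41)=44583, p(42)=53174, p(43)=63261, p(44)=75175, p(45)=89134, p(46)=105558, p(47)=124754, p(48)=147273, p(49)=173525, p(50)=204226, p(51)=239943, p(52)=281589, p(53)=329931, p(54)=386155, p(55)=451276, p(56)=526823, p(57)=614154, p(58)=715220, p(59)=831820, p(60)=966467, p(61)=1121505, p(62)=1300156, p(63)=1505499, p(64)=1741630, p(65)=2012558, p(66)=2323520, p(67)=2679689, p(68)=3087735, p(69)=3554345, p(70)=4087968, p(71)=4697205, p(72)=5392783, p(73)=6185689, p(74)=7089500, p(75)=8118264, p(76)=9289091, p(77)=10619863, p(78)=12132164, p(79)=13848650, p(80)=15796476, p(81)=18004327, p(82)=20506255, p(83)=23338469, p(84)=26543660, p(85)=30167357, p(86)=34262962, p(87)=38887673, p(88)=44108109, p(89)=49995925, p(90)=56634173, p(91)=64112359, p(92)=72533807, p(93)=82010177, p(94)=92669720, p(95)=104651419, p(96)=118114304, p(97)=133230930, p(98)=150198136, p(99)=169229875, p(100)=190569292, p(101)=214481126, p(102)=241265379, p(103)=271248950, p(104)=304801365, p(105)=342325709, p(106)=384276336, p(107)=431149389, p(108)=483502844, p(109)=541946240, p(110)=607163746, p(111)=679903203, p(112)=761002156, p(113)=851376628, p(114)=952050665, p(115)=1064144451, p(116)=1188908248, p(117)=1327710076, p(118)=1482074143, p(119)=1653668665, p(120)=1844349560, p(121)=2056148051, p(122)=2291320912, p(123)=2552338241, p(124)=2841940500, p(125)=3163127352, p(126)=3519222692, p(127)=3913864295, p(128)=4351078600, p(129)=4835271870, p(130)=5371315400, p(131)=5964539504, p(132)=6620830889, p(133)=7346629512, p(134)=8149040695, p(135)=9035836076, p(136)=10015581680, p(137)=11097645016, p(138)=12292341831, p(139)=13610949895, p(140)=15065878135, p(141)=16670689208, p(142)=18440293320, p(143)=20390982757, p(144)=22540654445, p(145)=24908858009, p(146)=27517052599, p(147)=30388671978, p(148)=33549419497, p(149)=37027355200, p(150)=40853235313, p(151)=45060624582, p(152)=49686288421, p(153)=54770336324, p(154)=60356673280, p(155)=66493182097, p(156)=73232243759, p(157)=80630964769, p(158)=88751778802, p(159)=97662728555, p(160)=107438159466, p(161)=118159068427, p(162)=129913904637, p(163)=142798995930, p(164)=156919475295, p(165)=172389800255, p(166)=189334822579, p(167)=207890420102, p(168)=228204732751, p(169)=250438925115, p(170)=274768617130, p(171)=301384802048, p(172)=330495499613, p(173)=362326859895, p(174)=397125074750, p(175)=435157697830, p(176)=476715857290, p(177)=522115831195, p(178)=571701605655, p(179)=625846753120, p(180)=684957390936, p(181)=749474411781, p(182)=819876908323, p(183)=896684817527, p(184)=980462880430, p(185)=1071823774337, p(186)=1171432692373, p(187)=1280011042268, p(188)=1398341745571, p(189)=1527273599625, p(190)=1667727404093.
Final step: p(191) = p(190) + p(189) - p(186) - p(184) + p(179) + p(176) - p(169) - p(165) + p(156) + p(151) - p(140) - p(134) + p(121) + p(114) - p(99) - p(91) + p(74) + p(65) - p(46) - p(36) + p(15) + p(4)
= 1667727404093 + 1527273599625 - 1171432692373 - 980462880430 + 625846753120 + 476715857290 - 250438925115 - 172389800255 + 73232243759 + 45060624582 - 15065878135 - 8149040695 + 2056148051 + 952050665 - 169229875 - 64112359 + 7089500 + 2012558 - 105558 - 17977 + 176 + 5
= 1820701100652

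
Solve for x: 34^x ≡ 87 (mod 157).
127

Baby-step giant-step with step n = ⌈√157⌉ = 13.
Baby steps 34^j mod 157 (j:value) for j=0..12: 0:1, 1:34, 2:57, 3:54, 4:109, 5:95, 6:90, 7:77, 8:106, 9:150, 10:76, 11:72, 12:93.
Giant-step multiplier: 34^(-13) ≡ 34^(156-13) = 34^143 ≡ 50 (mod 157).
Giant steps γ_i = 87·50^i mod 157: γ_0=87, γ_1=111, γ_2=55, γ_3=81, γ_4=125, γ_5=127, γ_6=70, γ_7=46, γ_8=102, γ_9=76 (in table at j=10).
x = i·n + j = 9·13 + 10 = 127.
Check: 34^127 ≡ 87 (mod 157).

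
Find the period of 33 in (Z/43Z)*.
42

43 is prime, so ord(33) divides φ(43) = 42.
Divisors of 42: 1, 2, 3, 6, 7, 14, 21, 42.
Repeated squaring: 33^1 ≡ 33, 33^2 ≡ 14, 33^4 ≡ 24, 33^8 ≡ 17, 33^16 ≡ 31, 33^32 ≡ 15 (mod 43).
Test 33^d mod 43 for each divisor d in increasing order:
33^1 ≡ 33
33^2 ≡ 14
33^3 = 33^2·33^1 ≡ 32
33^6 = 33^4·33^2 ≡ 35
33^7 = 33^4·33^2·33^1 ≡ 37
33^14 = 33^8·33^4·33^2 ≡ 36
33^21 = 33^16·33^4·33^1 ≡ 42
33^42 = 33^32·33^8·33^2 ≡ 1  ← first divisor giving 1
The order is 42.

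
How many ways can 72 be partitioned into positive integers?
5392783

p(n) counts ways to write n as a sum of positive integers (order ignored).
Euler's pentagonal recurrence: p(k) = p(k-1) + p(k-2) - p(k-5) - p(k-7) + p(k-12) + p(k-15) - ... (offsets j(3j∓1)/2, signs ++--, p(0)=1, p(<0)=0).
DP table for k = 0..71: p(0)=1, p(1)=1, p(2)=2, p(3)=3, p(4)=5, p(5)=7, p(6)=11, p(7)=15, p(8)=22, p(9)=30, p(10)=42, p(11)=56, p(12)=77, p(13)=101, p(14)=135, p(15)=176, p(16)=231, p(17)=297, p(18)=385, p(19)=490, p(20)=627, p(21)=792, p(22)=1002, p(23)=1255, p(24)=1575, p(25)=1958, p(26)=2436, p(27)=3010, p(28)=3718, p(29)=4565, p(30)=5604, p(31)=6842, p(32)=8349, p(33)=10143, p(34)=12310, p(35)=14883, p(36)=17977, p(37)=21637, p(38)=26015, p(39)=31185, p(40)=37338, p(41)=44583, p(42)=53174, p(43)=63261, p(44)=75175, p(45)=89134, p(46)=105558, p(47)=124754, p(48)=147273, p(49)=173525, p(50)=204226, p(51)=239943, p(52)=281589, p(53)=329931, p(54)=386155, p(55)=451276, p(56)=526823, p(57)=614154, p(58)=715220, p(59)=831820, p(60)=966467, p(61)=1121505, p(62)=1300156, p(63)=1505499, p(64)=1741630, p(65)=2012558, p(66)=2323520, p(67)=2679689, p(68)=3087735, p(69)=3554345, p(70)=4087968, p(71)=4697205.
Final step: p(72) = p(71) + p(70) - p(67) - p(65) + p(60) + p(57) - p(50) - p(46) + p(37) + p(32) - p(21) - p(15) + p(2)
= 4697205 + 4087968 - 2679689 - 2012558 + 966467 + 614154 - 204226 - 105558 + 21637 + 8349 - 792 - 176 + 2
= 5392783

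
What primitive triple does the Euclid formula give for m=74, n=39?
(3955, 5772, 6997)

Euclid's formula: a = m² - n², b = 2mn, c = m² + n²
m = 74, n = 39
a = 74² - 39² = 5476 - 1521 = 3955
b = 2 × 74 × 39 = 5772
c = 74² + 39² = 5476 + 1521 = 6997
Verification: 3955² + 5772² = 15642025 + 33315984 = 48958009 = 6997² ✓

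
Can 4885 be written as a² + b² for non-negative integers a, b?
23² + 66² (a=23, b=66)

Factorization: 4885 = 5 × 977
By Fermat: n is sum of two squares iff every prime p ≡ 3 (mod 4) appears to even power.
All primes ≡ 3 (mod 4) appear to even power.
Search a = 0, 1, 2, … for 4885 - a² a perfect square: first hit at a = 23: 4885 - 529 = 4356 = 66².
4885 = 23² + 66² = 529 + 4356 ✓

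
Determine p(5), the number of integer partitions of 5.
7

p(n) counts ways to write n as a sum of positive integers (order ignored).
Examples: 5; 4 + 1; 3 + 2; 3 + 1 + 1; 2 + 2 + 1; ... (7 total)
p(5) = 7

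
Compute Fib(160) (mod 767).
213

Matrix identity: Q^n = [[F_(n+1), F_n], [F_n, F_(n-1)]] with Q = [[1,1],[1,0]].
n = 160 = 10100000₂. Square-and-multiply, entries mod 767:
Q^1 = [[1,1],[1,0]]
Q^2 = (Q^1)² = [[2,1],[1,1]]
Q^5 = (Q^2)²·Q = [[8,5],[5,3]]
Q^10 = (Q^5)² = [[89,55],[55,34]]
Q^20 = (Q^10)² = [[208,629],[629,346]]
Q^40 = (Q^20)² = [[181,248],[248,700]]
Q^80 = (Q^40)² = [[691,660],[660,31]]
Q^160 = (Q^80)² = [[351,213],[213,138]]
F_160 mod 767 = Q^160[0][1] = 213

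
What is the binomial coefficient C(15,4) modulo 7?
0

Using Lucas' theorem:
Write n=15 and k=4 in base 7:
n in base 7: [2, 1]
k in base 7: [0, 4]
C(15,4) mod 7 = ∏ C(n_i, k_i) mod 7
Digit binomials (mod 7): C(2,0) = 1; C(1,4) = 0 (k_i > n_i)
Product: 1 × 0 = 0 ≡ 0 (mod 7)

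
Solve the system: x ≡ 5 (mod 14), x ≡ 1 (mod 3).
19

Using Chinese Remainder Theorem:
M = 14 × 3 = 42
M1 = 3, M2 = 14
y1 = 3^(-1) mod 14 = 5
y2 = 14^(-1) mod 3 = 2
x = (5×3×5 + 1×14×2) mod 42 = 19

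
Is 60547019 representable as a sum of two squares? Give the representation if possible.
Not possible

Factorization: 60547019 = 13 × 167^3
By Fermat: n is sum of two squares iff every prime p ≡ 3 (mod 4) appears to even power.
Prime(s) ≡ 3 (mod 4) with odd exponent: [(167, 3)]
Therefore 60547019 cannot be expressed as a² + b².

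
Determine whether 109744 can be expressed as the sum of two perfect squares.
Not possible

Factorization: 109744 = 2^4 × 19^3
By Fermat: n is sum of two squares iff every prime p ≡ 3 (mod 4) appears to even power.
Prime(s) ≡ 3 (mod 4) with odd exponent: [(19, 3)]
Therefore 109744 cannot be expressed as a² + b².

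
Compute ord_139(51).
69

139 is prime, so ord(51) divides φ(139) = 138.
Divisors of 138: 1, 2, 3, 6, 23, 46, 69, 138.
Repeated squaring: 51^1 ≡ 51, 51^2 ≡ 99, 51^4 ≡ 71, 51^8 ≡ 37, 51^16 ≡ 118, 51^32 ≡ 24, 51^64 ≡ 20, 51^128 ≡ 122 (mod 139).
Test 51^d mod 139 for each divisor d in increasing order:
51^1 ≡ 51
51^2 ≡ 99
51^3 = 51^2·51^1 ≡ 45
51^6 = 51^4·51^2 ≡ 79
51^23 = 51^16·51^4·51^2·51^1 ≡ 42
51^46 = 51^32·51^8·51^4·51^2 ≡ 96
51^69 = 51^64·51^4·51^1 ≡ 1  ← first divisor giving 1
The order is 69.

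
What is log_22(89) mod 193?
75

Baby-step giant-step with step n = ⌈√193⌉ = 14.
Baby steps 22^j mod 193 (j:value) for j=0..13: 0:1, 1:22, 2:98, 3:33, 4:147, 5:146, 6:124, 7:26, 8:186, 9:39, 10:86, 11:155, 12:129, 13:136.
Giant-step multiplier: 22^(-14) ≡ 22^(192-14) = 22^178 ≡ 2 (mod 193).
Giant steps γ_i = 89·2^i mod 193: γ_0=89, γ_1=178, γ_2=163, γ_3=133, γ_4=73, γ_5=146 (in table at j=5).
x = i·n + j = 5·14 + 5 = 75.
Check: 22^75 ≡ 89 (mod 193).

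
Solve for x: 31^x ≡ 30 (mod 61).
31

Baby-step giant-step with step n = ⌈√61⌉ = 8.
Baby steps 31^j mod 61 (j:value) for j=0..7: 0:1, 1:31, 2:46, 3:23, 4:42, 5:21, 6:41, 7:51.
Giant-step multiplier: 31^(-8) ≡ 31^(60-8) = 31^52 ≡ 12 (mod 61).
Giant steps γ_i = 30·12^i mod 61: γ_0=30, γ_1=55, γ_2=50, γ_3=51 (in table at j=7).
x = i·n + j = 3·8 + 7 = 31.
Check: 31^31 ≡ 30 (mod 61).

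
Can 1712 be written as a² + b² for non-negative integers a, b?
Not possible

Factorization: 1712 = 2^4 × 107
By Fermat: n is sum of two squares iff every prime p ≡ 3 (mod 4) appears to even power.
Prime(s) ≡ 3 (mod 4) with odd exponent: [(107, 1)]
Therefore 1712 cannot be expressed as a² + b².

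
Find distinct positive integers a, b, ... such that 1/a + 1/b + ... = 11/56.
1/6 + 1/34 + 1/2856

Greedy algorithm:
11/56: ceiling(56/11) = 6, use 1/6
5/168: ceiling(168/5) = 34, use 1/34
1/2856: ceiling(2856/1) = 2856, use 1/2856
Result: 11/56 = 1/6 + 1/34 + 1/2856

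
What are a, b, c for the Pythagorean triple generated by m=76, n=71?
(735, 10792, 10817)

Euclid's formula: a = m² - n², b = 2mn, c = m² + n²
m = 76, n = 71
a = 76² - 71² = 5776 - 5041 = 735
b = 2 × 76 × 71 = 10792
c = 76² + 71² = 5776 + 5041 = 10817
Verification: 735² + 10792² = 540225 + 116467264 = 117007489 = 10817² ✓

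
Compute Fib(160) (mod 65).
5

Matrix identity: Q^n = [[F_(n+1), F_n], [F_n, F_(n-1)]] with Q = [[1,1],[1,0]].
n = 160 = 10100000₂. Square-and-multiply, entries mod 65:
Q^1 = [[1,1],[1,0]]
Q^2 = (Q^1)² = [[2,1],[1,1]]
Q^5 = (Q^2)²·Q = [[8,5],[5,3]]
Q^10 = (Q^5)² = [[24,55],[55,34]]
Q^20 = (Q^10)² = [[26,5],[5,21]]
Q^40 = (Q^20)² = [[51,40],[40,11]]
Q^80 = (Q^40)² = [[41,10],[10,31]]
Q^160 = (Q^80)² = [[26,5],[5,21]]
F_160 mod 65 = Q^160[0][1] = 5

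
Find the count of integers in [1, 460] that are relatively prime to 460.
176

460 = 2^2 × 5 × 23
φ(n) = n × ∏(1 - 1/p) for each prime p dividing n
φ(460) = 460 × (1 - 1/2) × (1 - 1/5) × (1 - 1/23) = 176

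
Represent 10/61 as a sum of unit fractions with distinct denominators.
1/7 + 1/48 + 1/4100 + 1/21008400

Greedy algorithm:
10/61: ceiling(61/10) = 7, use 1/7
9/427: ceiling(427/9) = 48, use 1/48
5/20496: ceiling(20496/5) = 4100, use 1/4100
1/21008400: ceiling(21008400/1) = 21008400, use 1/21008400
Result: 10/61 = 1/7 + 1/48 + 1/4100 + 1/21008400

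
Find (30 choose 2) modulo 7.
1

Using Lucas' theorem:
Write n=30 and k=2 in base 7:
n in base 7: [4, 2]
k in base 7: [0, 2]
C(30,2) mod 7 = ∏ C(n_i, k_i) mod 7
Digit binomials (mod 7): C(4,0) = 1; C(2,2) = 1
Product: 1 × 1 = 1 ≡ 1 (mod 7)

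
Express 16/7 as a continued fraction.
[2; 3, 2]

Euclidean algorithm steps:
16 = 2 × 7 + 2
7 = 3 × 2 + 1
2 = 2 × 1 + 0
Continued fraction: [2; 3, 2]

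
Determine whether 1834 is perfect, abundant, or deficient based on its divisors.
deficient

Proper divisors of 1834: sum = 1 + 2 + 7 + 14 + 131 + 262 + 917 = 1334
Since 1334 < 1834, 1834 is deficient.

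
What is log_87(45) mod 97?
63

Baby-step giant-step with step n = ⌈√97⌉ = 10.
Baby steps 87^j mod 97 (j:value) for j=0..9: 0:1, 1:87, 2:3, 3:67, 4:9, 5:7, 6:27, 7:21, 8:81, 9:63.
Giant-step multiplier: 87^(-10) ≡ 87^(96-10) = 87^86 ≡ 2 (mod 97).
Giant steps γ_i = 45·2^i mod 97: γ_0=45, γ_1=90, γ_2=83, γ_3=69, γ_4=41, γ_5=82, γ_6=67 (in table at j=3).
x = i·n + j = 6·10 + 3 = 63.
Check: 87^63 ≡ 45 (mod 97).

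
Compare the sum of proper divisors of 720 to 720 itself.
abundant

Proper divisors of 720: sum = 1 + 2 + 3 + 4 + 5 + 6 + 8 + 9 + ... + 144 + 180 + 240 + 360 (29 divisors) = 1698
Since 1698 > 720, 720 is abundant.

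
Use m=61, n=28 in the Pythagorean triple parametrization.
(2937, 3416, 4505)

Euclid's formula: a = m² - n², b = 2mn, c = m² + n²
m = 61, n = 28
a = 61² - 28² = 3721 - 784 = 2937
b = 2 × 61 × 28 = 3416
c = 61² + 28² = 3721 + 784 = 4505
Verification: 2937² + 3416² = 8625969 + 11669056 = 20295025 = 4505² ✓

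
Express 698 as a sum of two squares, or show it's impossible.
13² + 23² (a=13, b=23)

Factorization: 698 = 2 × 349
By Fermat: n is sum of two squares iff every prime p ≡ 3 (mod 4) appears to even power.
All primes ≡ 3 (mod 4) appear to even power.
Search a = 0, 1, 2, … for 698 - a² a perfect square: first hit at a = 13: 698 - 169 = 529 = 23².
698 = 13² + 23² = 169 + 529 ✓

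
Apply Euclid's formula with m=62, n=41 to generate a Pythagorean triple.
(2163, 5084, 5525)

Euclid's formula: a = m² - n², b = 2mn, c = m² + n²
m = 62, n = 41
a = 62² - 41² = 3844 - 1681 = 2163
b = 2 × 62 × 41 = 5084
c = 62² + 41² = 3844 + 1681 = 5525
Verification: 2163² + 5084² = 4678569 + 25847056 = 30525625 = 5525² ✓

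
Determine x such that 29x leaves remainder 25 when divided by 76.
x ≡ 69 (mod 76)

gcd(29, 76) = 1, which divides 25, so solutions exist.
Find 29^(-1) mod 76 by the extended Euclidean algorithm:
76 = 2 × 29 + 18  ⟹  18 = (1)·76 + (-2)·29
29 = 1 × 18 + 11  ⟹  11 = (-1)·76 + (3)·29
18 = 1 × 11 + 7  ⟹  7 = (2)·76 + (-5)·29
11 = 1 × 7 + 4  ⟹  4 = (-3)·76 + (8)·29
7 = 1 × 4 + 3  ⟹  3 = (5)·76 + (-13)·29
4 = 1 × 3 + 1  ⟹  1 = (-8)·76 + (21)·29
So (21)·29 ≡ 1 (mod 76), i.e. 29^(-1) ≡ 21 (mod 76).
x ≡ 21 × 25 = 525 ≡ 69 (mod 76).
Check: 29 × 69 = 2001 ≡ 25 (mod 76).
Unique solution: x ≡ 69 (mod 76)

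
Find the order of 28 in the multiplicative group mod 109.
54

109 is prime, so ord(28) divides φ(109) = 108.
Divisors of 108: 1, 2, 3, 4, 6, 9, 12, 18, 27, 36, 54, 108.
Repeated squaring: 28^1 ≡ 28, 28^2 ≡ 21, 28^4 ≡ 5, 28^8 ≡ 25, 28^16 ≡ 80, 28^32 ≡ 78, 28^64 ≡ 89 (mod 109).
Test 28^d mod 109 for each divisor d in increasing order:
28^1 ≡ 28
28^2 ≡ 21
28^3 = 28^2·28^1 ≡ 43
28^4 ≡ 5
28^6 = 28^4·28^2 ≡ 105
28^9 = 28^8·28^1 ≡ 46
28^12 = 28^8·28^4 ≡ 16
28^18 = 28^16·28^2 ≡ 45
28^27 = 28^16·28^8·28^2·28^1 ≡ 108
28^36 = 28^32·28^4 ≡ 63
28^54 = 28^32·28^16·28^4·28^2 ≡ 1  ← first divisor giving 1
The order is 54.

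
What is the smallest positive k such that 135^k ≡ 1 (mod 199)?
66

199 is prime, so ord(135) divides φ(199) = 198.
Divisors of 198: 1, 2, 3, 6, 9, 11, 18, 22, 33, 66, 99, 198.
Repeated squaring: 135^1 ≡ 135, 135^2 ≡ 116, 135^4 ≡ 123, 135^8 ≡ 5, 135^16 ≡ 25, 135^32 ≡ 28, 135^64 ≡ 187, 135^128 ≡ 144 (mod 199).
Test 135^d mod 199 for each divisor d in increasing order:
135^1 ≡ 135
135^2 ≡ 116
135^3 = 135^2·135^1 ≡ 138
135^6 = 135^4·135^2 ≡ 139
135^9 = 135^8·135^1 ≡ 78
135^11 = 135^8·135^2·135^1 ≡ 93
135^18 = 135^16·135^2 ≡ 114
135^22 = 135^16·135^4·135^2 ≡ 92
135^33 = 135^32·135^1 ≡ 198
135^66 = 135^64·135^2 ≡ 1  ← first divisor giving 1
The order is 66.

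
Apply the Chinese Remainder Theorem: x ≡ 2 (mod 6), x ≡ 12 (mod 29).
128

Using Chinese Remainder Theorem:
M = 6 × 29 = 174
M1 = 29, M2 = 6
y1 = 29^(-1) mod 6 = 5
y2 = 6^(-1) mod 29 = 5
x = (2×29×5 + 12×6×5) mod 174 = 128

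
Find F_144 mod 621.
0

Matrix identity: Q^n = [[F_(n+1), F_n], [F_n, F_(n-1)]] with Q = [[1,1],[1,0]].
n = 144 = 10010000₂. Square-and-multiply, entries mod 621:
Q^1 = [[1,1],[1,0]]
Q^2 = (Q^1)² = [[2,1],[1,1]]
Q^4 = (Q^2)² = [[5,3],[3,2]]
Q^9 = (Q^4)²·Q = [[55,34],[34,21]]
Q^18 = (Q^9)² = [[455,100],[100,355]]
Q^36 = (Q^18)² = [[296,270],[270,26]]
Q^72 = (Q^36)² = [[298,0],[0,298]]
Q^144 = (Q^72)² = [[1,0],[0,1]]
F_144 mod 621 = Q^144[0][1] = 0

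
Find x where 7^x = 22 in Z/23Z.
11

Baby-step giant-step with step n = ⌈√23⌉ = 5.
Baby steps 7^j mod 23 (j:value) for j=0..4: 0:1, 1:7, 2:3, 3:21, 4:9.
Giant-step multiplier: 7^(-5) ≡ 7^(22-5) = 7^17 ≡ 19 (mod 23).
Giant steps γ_i = 22·19^i mod 23: γ_0=22, γ_1=4, γ_2=7 (in table at j=1).
x = i·n + j = 2·5 + 1 = 11.
Check: 7^11 ≡ 22 (mod 23).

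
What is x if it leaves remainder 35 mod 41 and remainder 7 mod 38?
691

Using Chinese Remainder Theorem:
M = 41 × 38 = 1558
M1 = 38, M2 = 41
y1 = 38^(-1) mod 41 = 27
y2 = 41^(-1) mod 38 = 13
x = (35×38×27 + 7×41×13) mod 1558 = 691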